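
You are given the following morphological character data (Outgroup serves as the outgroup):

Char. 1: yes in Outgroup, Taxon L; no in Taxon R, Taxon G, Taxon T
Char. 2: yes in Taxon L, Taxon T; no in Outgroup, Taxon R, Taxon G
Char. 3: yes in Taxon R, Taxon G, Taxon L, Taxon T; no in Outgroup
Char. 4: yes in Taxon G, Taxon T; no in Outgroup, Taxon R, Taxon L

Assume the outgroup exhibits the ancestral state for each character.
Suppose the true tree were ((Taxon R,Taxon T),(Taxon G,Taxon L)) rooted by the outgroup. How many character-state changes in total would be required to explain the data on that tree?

7

Map each character onto ((Taxon R,Taxon T),(Taxon G,Taxon L)) (rooted by Outgroup) and count the minimum state changes it requires (Fitch parsimony):
Char. 1: 2; Char. 2: 2; Char. 3: 1; Char. 4: 2.
Total tree length = 7.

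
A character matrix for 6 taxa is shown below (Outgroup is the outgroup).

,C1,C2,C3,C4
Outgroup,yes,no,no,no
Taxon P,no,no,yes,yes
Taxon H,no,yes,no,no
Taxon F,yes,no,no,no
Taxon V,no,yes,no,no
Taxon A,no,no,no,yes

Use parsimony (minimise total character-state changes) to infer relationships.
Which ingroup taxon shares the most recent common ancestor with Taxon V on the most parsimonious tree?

Taxon H

Character polarity is set by the outgroup: the derived state is whichever differs from the outgroup's state, so for C1 the derived state is 'no', and for the remaining characters it is 'yes'.
C1: derived state 'no' in Taxon A, Taxon H, Taxon P, and Taxon V only — synapomorphy for {Taxon A, Taxon H, Taxon P, Taxon V}.
C2: derived state 'yes' in Taxon H and Taxon V only — synapomorphy for {Taxon H, Taxon V}.
C3 (derived state 'yes') is unique to Taxon P (autapomorphy; uninformative for grouping).
Only Taxon A and Taxon P show the derived state 'yes' for C4, supporting them as a clade.
Most parsimonious ingroup topology: (((Taxon P,Taxon A),(Taxon H,Taxon V)),Taxon F).
Taxon V and Taxon H form a cherry on this tree, so they are sister taxa.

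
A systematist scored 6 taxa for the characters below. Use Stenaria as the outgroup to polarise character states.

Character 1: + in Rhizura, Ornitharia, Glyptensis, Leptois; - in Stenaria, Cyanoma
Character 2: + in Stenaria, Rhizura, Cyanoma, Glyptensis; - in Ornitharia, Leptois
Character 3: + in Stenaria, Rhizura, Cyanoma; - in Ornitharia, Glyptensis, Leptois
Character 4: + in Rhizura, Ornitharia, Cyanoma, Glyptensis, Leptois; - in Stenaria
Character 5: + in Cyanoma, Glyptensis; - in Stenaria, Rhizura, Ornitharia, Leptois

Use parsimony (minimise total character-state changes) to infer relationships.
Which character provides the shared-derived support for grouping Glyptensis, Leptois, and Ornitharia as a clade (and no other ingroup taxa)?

Character 3

Character polarity is set by the outgroup: the derived state is whichever differs from the outgroup's state, so for Character 2, Character 3 the derived state is '-', and for the remaining characters it is '+'.
Only Glyptensis, Leptois, Ornitharia, and Rhizura show the derived state '+' for Character 1, supporting them as a clade.
Only Leptois and Ornitharia show the derived state '-' for Character 2, supporting them as a clade.
Only Glyptensis, Leptois, and Ornitharia show the derived state '-' for Character 3, supporting them as a clade.
Character 4 (derived state '+') is shared by all ingroup taxa — unites the whole ingroup.
Character 5 groups Cyanoma and Glyptensis, which is incompatible with the clades supported by the remaining characters; treating it as convergent (homoplasy) costs fewer steps than any alternative tree.
Most parsimonious ingroup topology: ((Rhizura,((Ornitharia,Leptois),Glyptensis)),Cyanoma).
The clade {Glyptensis, Leptois, Ornitharia} is supported by Character 3: its derived state '-' occurs in exactly those taxa and in no other taxon (including the outgroup).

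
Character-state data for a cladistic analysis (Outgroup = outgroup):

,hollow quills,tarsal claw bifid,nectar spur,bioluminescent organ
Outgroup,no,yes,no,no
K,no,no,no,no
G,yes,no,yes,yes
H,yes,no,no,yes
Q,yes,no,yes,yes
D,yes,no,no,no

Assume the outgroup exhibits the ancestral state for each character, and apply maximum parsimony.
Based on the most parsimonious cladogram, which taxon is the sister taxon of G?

Q

Character polarity is set by the outgroup: the derived state is whichever differs from the outgroup's state, so for tarsal claw bifid the derived state is 'no', and for the remaining characters it is 'yes'.
hollow quills: derived state 'yes' in D, G, H, and Q only — synapomorphy for {D, G, H, Q}.
tarsal claw bifid (derived state 'no') is shared by all ingroup taxa — unites the whole ingroup.
nectar spur: derived state 'yes' in G and Q only — synapomorphy for {G, Q}.
Only G, H, and Q show the derived state 'yes' for bioluminescent organ, supporting them as a clade.
Most parsimonious ingroup topology: (K,(((G,Q),H),D)).
G and Q form a cherry on this tree, so they are sister taxa.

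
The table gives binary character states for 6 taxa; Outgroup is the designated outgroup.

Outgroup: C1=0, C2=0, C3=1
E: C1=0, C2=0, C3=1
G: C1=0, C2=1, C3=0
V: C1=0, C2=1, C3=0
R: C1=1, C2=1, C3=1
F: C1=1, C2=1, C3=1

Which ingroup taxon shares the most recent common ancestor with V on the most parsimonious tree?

G

Character polarity is set by the outgroup: the derived state is whichever differs from the outgroup's state, so for C3 the derived state is '0', and for the remaining characters it is '1'.
C1 (derived state '1') is shared by F and R — a synapomorphy uniting that clade.
Only F, G, R, and V show the derived state '1' for C2, supporting them as a clade.
Only G and V show the derived state '0' for C3, supporting them as a clade.
Most parsimonious ingroup topology: (E,((G,V),(R,F))).
V and G form a cherry on this tree, so they are sister taxa.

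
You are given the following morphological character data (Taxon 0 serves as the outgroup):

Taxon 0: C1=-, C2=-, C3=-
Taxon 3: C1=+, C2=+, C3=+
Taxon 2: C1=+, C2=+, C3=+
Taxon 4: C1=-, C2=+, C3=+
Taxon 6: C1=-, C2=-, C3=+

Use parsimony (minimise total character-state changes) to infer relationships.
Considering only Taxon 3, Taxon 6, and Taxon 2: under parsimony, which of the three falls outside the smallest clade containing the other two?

Taxon 6

The outgroup has state '-' for every character, so '+' is the derived state throughout.
C1: derived state '+' in Taxon 2 and Taxon 3 only — synapomorphy for {Taxon 2, Taxon 3}.
C2: derived state '+' in Taxon 2, Taxon 3, and Taxon 4 only — synapomorphy for {Taxon 2, Taxon 3, Taxon 4}.
C3 (derived state '+') is shared by all ingroup taxa — unites the whole ingroup.
Most parsimonious ingroup topology: (Taxon 6,((Taxon 2,Taxon 3),Taxon 4)).
Taxon 3 and Taxon 2 share a more recent common ancestor with each other than either does with Taxon 6, so Taxon 6 is the least closely related of the three.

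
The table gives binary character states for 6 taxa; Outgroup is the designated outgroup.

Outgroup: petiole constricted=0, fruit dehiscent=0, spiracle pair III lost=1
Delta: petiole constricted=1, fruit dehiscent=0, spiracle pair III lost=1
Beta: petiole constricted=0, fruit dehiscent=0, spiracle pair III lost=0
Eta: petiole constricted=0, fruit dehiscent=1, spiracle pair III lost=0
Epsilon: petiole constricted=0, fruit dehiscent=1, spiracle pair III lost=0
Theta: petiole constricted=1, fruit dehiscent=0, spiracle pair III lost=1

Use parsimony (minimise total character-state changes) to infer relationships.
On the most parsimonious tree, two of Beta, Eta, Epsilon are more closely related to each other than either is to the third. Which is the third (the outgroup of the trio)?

Beta

Character polarity is set by the outgroup: the derived state is whichever differs from the outgroup's state, so for spiracle pair III lost the derived state is '0', and for the remaining characters it is '1'.
petiole constricted (derived state '1') is shared by Delta and Theta — a synapomorphy uniting that clade.
fruit dehiscent: derived state '1' in Epsilon and Eta only — synapomorphy for {Epsilon, Eta}.
spiracle pair III lost: derived state '0' in Beta, Epsilon, and Eta only — synapomorphy for {Beta, Epsilon, Eta}.
Most parsimonious ingroup topology: ((Delta,Theta),(Beta,(Eta,Epsilon))).
Eta and Epsilon share a more recent common ancestor with each other than either does with Beta, so Beta is the least closely related of the three.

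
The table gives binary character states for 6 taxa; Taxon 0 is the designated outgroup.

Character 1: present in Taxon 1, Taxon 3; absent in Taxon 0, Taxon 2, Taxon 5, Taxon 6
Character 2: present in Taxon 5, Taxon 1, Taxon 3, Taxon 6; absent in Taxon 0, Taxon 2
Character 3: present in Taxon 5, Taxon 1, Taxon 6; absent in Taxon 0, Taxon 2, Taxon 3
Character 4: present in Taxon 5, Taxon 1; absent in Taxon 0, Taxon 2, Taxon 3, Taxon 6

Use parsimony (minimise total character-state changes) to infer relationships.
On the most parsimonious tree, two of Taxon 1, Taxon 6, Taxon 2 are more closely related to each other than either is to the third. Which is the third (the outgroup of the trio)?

Taxon 2

The outgroup has state 'absent' for every character, so 'present' is the derived state throughout.
Character 1 groups Taxon 1 and Taxon 3, which is incompatible with the clades supported by the remaining characters; treating it as convergent (homoplasy) costs fewer steps than any alternative tree.
Only Taxon 1, Taxon 3, Taxon 5, and Taxon 6 show the derived state 'present' for Character 2, supporting them as a clade.
Only Taxon 1, Taxon 5, and Taxon 6 show the derived state 'present' for Character 3, supporting them as a clade.
Character 4: derived state 'present' in Taxon 1 and Taxon 5 only — synapomorphy for {Taxon 1, Taxon 5}.
Most parsimonious ingroup topology: (Taxon 2,(((Taxon 5,Taxon 1),Taxon 6),Taxon 3)).
Taxon 1 and Taxon 6 share a more recent common ancestor with each other than either does with Taxon 2, so Taxon 2 is the least closely related of the three.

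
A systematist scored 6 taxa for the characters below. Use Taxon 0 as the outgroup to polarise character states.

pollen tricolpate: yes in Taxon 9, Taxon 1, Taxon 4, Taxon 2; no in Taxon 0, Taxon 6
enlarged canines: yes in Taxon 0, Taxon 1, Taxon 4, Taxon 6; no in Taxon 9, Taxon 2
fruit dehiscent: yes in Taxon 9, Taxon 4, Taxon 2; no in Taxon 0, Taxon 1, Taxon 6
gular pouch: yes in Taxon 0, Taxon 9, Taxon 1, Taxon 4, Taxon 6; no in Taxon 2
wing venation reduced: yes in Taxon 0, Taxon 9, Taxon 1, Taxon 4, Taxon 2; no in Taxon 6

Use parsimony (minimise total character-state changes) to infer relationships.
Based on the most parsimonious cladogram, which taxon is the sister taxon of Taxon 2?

Character polarity is set by the outgroup: the derived state is whichever differs from the outgroup's state, so for enlarged canines, gular pouch, wing venation reduced the derived state is 'no', and for the remaining characters it is 'yes'.
Only Taxon 1, Taxon 2, Taxon 4, and Taxon 9 show the derived state 'yes' for pollen tricolpate, supporting them as a clade.
enlarged canines: derived state 'no' in Taxon 2 and Taxon 9 only — synapomorphy for {Taxon 2, Taxon 9}.
fruit dehiscent: derived state 'yes' in Taxon 2, Taxon 4, and Taxon 9 only — synapomorphy for {Taxon 2, Taxon 4, Taxon 9}.
gular pouch (derived state 'no') is unique to Taxon 2 (autapomorphy; uninformative for grouping).
wing venation reduced (derived state 'no') is unique to Taxon 6 (autapomorphy; uninformative for grouping).
Most parsimonious ingroup topology: ((((Taxon 9,Taxon 2),Taxon 4),Taxon 1),Taxon 6).
Taxon 2 and Taxon 9 form a cherry on this tree, so they are sister taxa.

Taxon 9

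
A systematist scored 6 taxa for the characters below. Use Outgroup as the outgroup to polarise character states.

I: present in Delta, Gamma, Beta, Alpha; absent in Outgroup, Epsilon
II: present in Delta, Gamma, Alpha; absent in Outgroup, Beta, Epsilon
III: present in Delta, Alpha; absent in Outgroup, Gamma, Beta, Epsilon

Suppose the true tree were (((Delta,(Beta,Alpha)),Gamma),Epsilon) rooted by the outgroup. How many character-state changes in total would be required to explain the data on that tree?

5

Map each character onto (((Delta,(Beta,Alpha)),Gamma),Epsilon) (rooted by Outgroup) and count the minimum state changes it requires (Fitch parsimony):
I: 1; II: 2; III: 2.
Total tree length = 5.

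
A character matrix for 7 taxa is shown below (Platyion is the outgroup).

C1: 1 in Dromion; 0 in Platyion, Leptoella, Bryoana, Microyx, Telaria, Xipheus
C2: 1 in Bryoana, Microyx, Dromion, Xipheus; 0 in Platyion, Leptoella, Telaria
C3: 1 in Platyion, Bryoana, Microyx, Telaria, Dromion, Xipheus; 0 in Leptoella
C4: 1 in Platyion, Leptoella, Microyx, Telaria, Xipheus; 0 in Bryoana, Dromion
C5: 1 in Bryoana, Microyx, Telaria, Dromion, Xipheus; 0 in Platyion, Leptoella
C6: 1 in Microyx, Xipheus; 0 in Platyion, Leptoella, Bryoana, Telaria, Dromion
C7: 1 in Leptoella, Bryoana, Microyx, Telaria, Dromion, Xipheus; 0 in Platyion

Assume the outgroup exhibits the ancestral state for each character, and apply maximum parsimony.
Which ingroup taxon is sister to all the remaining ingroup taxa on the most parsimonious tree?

Leptoella

Character polarity is set by the outgroup: the derived state is whichever differs from the outgroup's state, so for C3, C4 the derived state is '0', and for the remaining characters it is '1'.
C1 (derived state '1') is unique to Dromion (autapomorphy; uninformative for grouping).
Only Bryoana, Dromion, Microyx, and Xipheus show the derived state '1' for C2, supporting them as a clade.
C3 (derived state '0') is unique to Leptoella (autapomorphy; uninformative for grouping).
C4 (derived state '0') is shared by Bryoana and Dromion — a synapomorphy uniting that clade.
C5: derived state '1' in Bryoana, Dromion, Microyx, Telaria, and Xipheus only — synapomorphy for {Bryoana, Dromion, Microyx, Telaria, Xipheus}.
C6 (derived state '1') is shared by Microyx and Xipheus — a synapomorphy uniting that clade.
All ingroup taxa share the derived state '1' for C7; it defines the ingroup but does not resolve relationships within it.
Most parsimonious ingroup topology: (Leptoella,(((Bryoana,Dromion),(Microyx,Xipheus)),Telaria)).
Leptoella is sister to the clade containing all other ingroup taxa, so it is the earliest-diverging (most basal) ingroup lineage.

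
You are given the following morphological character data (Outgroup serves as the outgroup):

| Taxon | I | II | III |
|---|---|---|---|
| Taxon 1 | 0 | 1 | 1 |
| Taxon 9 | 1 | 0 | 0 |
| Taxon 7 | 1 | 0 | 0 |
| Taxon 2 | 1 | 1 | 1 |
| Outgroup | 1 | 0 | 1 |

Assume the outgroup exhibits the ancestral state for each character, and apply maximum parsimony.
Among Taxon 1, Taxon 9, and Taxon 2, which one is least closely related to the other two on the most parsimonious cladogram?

Taxon 9

Character polarity is set by the outgroup: the derived state is whichever differs from the outgroup's state, so for I, III the derived state is '0', and for the remaining characters it is '1'.
I: derived state '0' in Taxon 1 only — an autapomorphy, so it tells us nothing about relationships among taxa.
Only Taxon 1 and Taxon 2 show the derived state '1' for II, supporting them as a clade.
Only Taxon 7 and Taxon 9 show the derived state '0' for III, supporting them as a clade.
Most parsimonious ingroup topology: ((Taxon 2,Taxon 1),(Taxon 7,Taxon 9)).
Taxon 1 and Taxon 2 share a more recent common ancestor with each other than either does with Taxon 9, so Taxon 9 is the least closely related of the three.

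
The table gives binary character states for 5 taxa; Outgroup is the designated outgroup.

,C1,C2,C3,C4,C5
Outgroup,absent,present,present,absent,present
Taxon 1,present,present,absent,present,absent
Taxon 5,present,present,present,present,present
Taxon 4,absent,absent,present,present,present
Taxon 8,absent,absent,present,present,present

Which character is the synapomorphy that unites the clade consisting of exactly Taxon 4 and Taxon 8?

C2

Character polarity is set by the outgroup: the derived state is whichever differs from the outgroup's state, so for C2, C3, C5 the derived state is 'absent', and for the remaining characters it is 'present'.
C1 (derived state 'present') is shared by Taxon 1 and Taxon 5 — a synapomorphy uniting that clade.
Only Taxon 4 and Taxon 8 show the derived state 'absent' for C2, supporting them as a clade.
C3: derived state 'absent' in Taxon 1 only — an autapomorphy, so it tells us nothing about relationships among taxa.
C4 (derived state 'present') is shared by all ingroup taxa — unites the whole ingroup.
C5: derived state 'absent' in Taxon 1 only — an autapomorphy, so it tells us nothing about relationships among taxa.
Most parsimonious ingroup topology: ((Taxon 1,Taxon 5),(Taxon 4,Taxon 8)).
The clade {Taxon 4, Taxon 8} is supported by C2: its derived state 'absent' occurs in exactly those taxa and in no other taxon (including the outgroup).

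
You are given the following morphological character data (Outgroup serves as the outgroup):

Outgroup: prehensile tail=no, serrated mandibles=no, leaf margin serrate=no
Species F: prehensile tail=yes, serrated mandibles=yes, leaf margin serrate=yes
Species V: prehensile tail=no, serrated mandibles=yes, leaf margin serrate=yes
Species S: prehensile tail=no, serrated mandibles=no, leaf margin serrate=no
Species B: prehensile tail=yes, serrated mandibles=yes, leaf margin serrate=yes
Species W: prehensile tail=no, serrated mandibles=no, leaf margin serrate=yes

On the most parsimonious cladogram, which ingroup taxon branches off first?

Species S

The outgroup has state 'no' for every character, so 'yes' is the derived state throughout.
prehensile tail: derived state 'yes' in Species B and Species F only — synapomorphy for {Species B, Species F}.
serrated mandibles: derived state 'yes' in Species B, Species F, and Species V only — synapomorphy for {Species B, Species F, Species V}.
leaf margin serrate: derived state 'yes' in Species B, Species F, Species V, and Species W only — synapomorphy for {Species B, Species F, Species V, Species W}.
Most parsimonious ingroup topology: ((((Species F,Species B),Species V),Species W),Species S).
Species S is sister to the clade containing all other ingroup taxa, so it is the earliest-diverging (most basal) ingroup lineage.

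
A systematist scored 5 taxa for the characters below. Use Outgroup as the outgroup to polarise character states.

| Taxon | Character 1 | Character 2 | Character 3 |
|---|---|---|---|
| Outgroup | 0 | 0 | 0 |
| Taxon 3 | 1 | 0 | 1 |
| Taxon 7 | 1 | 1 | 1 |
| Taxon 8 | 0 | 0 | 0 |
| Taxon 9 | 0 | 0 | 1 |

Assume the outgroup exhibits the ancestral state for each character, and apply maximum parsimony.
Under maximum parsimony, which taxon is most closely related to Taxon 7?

The outgroup has state '0' for every character, so '1' is the derived state throughout.
Character 1: derived state '1' in Taxon 3 and Taxon 7 only — synapomorphy for {Taxon 3, Taxon 7}.
Character 2 (derived state '1') is unique to Taxon 7 (autapomorphy; uninformative for grouping).
Character 3: derived state '1' in Taxon 3, Taxon 7, and Taxon 9 only — synapomorphy for {Taxon 3, Taxon 7, Taxon 9}.
Most parsimonious ingroup topology: (((Taxon 3,Taxon 7),Taxon 9),Taxon 8).
Taxon 7 and Taxon 3 form a cherry on this tree, so they are sister taxa.

Taxon 3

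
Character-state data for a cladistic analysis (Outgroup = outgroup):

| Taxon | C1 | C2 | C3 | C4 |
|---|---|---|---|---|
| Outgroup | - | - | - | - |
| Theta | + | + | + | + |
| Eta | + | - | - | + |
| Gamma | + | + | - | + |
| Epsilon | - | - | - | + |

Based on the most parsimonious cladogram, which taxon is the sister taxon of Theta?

The outgroup has state '-' for every character, so '+' is the derived state throughout.
C1: derived state '+' in Eta, Gamma, and Theta only — synapomorphy for {Eta, Gamma, Theta}.
Only Gamma and Theta show the derived state '+' for C2, supporting them as a clade.
C3 (derived state '+') is unique to Theta (autapomorphy; uninformative for grouping).
C4 (derived state '+') is shared by all ingroup taxa — unites the whole ingroup.
Most parsimonious ingroup topology: (((Theta,Gamma),Eta),Epsilon).
Theta and Gamma form a cherry on this tree, so they are sister taxa.

Gamma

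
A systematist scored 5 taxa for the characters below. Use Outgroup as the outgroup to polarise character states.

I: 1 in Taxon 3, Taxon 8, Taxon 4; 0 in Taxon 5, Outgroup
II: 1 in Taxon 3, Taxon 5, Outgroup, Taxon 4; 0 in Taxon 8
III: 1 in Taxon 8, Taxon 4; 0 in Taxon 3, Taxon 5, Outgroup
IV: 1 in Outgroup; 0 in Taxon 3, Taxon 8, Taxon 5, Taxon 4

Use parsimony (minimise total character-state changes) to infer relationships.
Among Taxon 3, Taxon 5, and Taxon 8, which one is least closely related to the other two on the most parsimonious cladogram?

Character polarity is set by the outgroup: the derived state is whichever differs from the outgroup's state, so for II, IV the derived state is '0', and for the remaining characters it is '1'.
I: derived state '1' in Taxon 3, Taxon 4, and Taxon 8 only — synapomorphy for {Taxon 3, Taxon 4, Taxon 8}.
II: derived state '0' in Taxon 8 only — an autapomorphy, so it tells us nothing about relationships among taxa.
III: derived state '1' in Taxon 4 and Taxon 8 only — synapomorphy for {Taxon 4, Taxon 8}.
All ingroup taxa share the derived state '0' for IV; it defines the ingroup but does not resolve relationships within it.
Most parsimonious ingroup topology: (((Taxon 8,Taxon 4),Taxon 3),Taxon 5).
Taxon 3 and Taxon 8 share a more recent common ancestor with each other than either does with Taxon 5, so Taxon 5 is the least closely related of the three.

Taxon 5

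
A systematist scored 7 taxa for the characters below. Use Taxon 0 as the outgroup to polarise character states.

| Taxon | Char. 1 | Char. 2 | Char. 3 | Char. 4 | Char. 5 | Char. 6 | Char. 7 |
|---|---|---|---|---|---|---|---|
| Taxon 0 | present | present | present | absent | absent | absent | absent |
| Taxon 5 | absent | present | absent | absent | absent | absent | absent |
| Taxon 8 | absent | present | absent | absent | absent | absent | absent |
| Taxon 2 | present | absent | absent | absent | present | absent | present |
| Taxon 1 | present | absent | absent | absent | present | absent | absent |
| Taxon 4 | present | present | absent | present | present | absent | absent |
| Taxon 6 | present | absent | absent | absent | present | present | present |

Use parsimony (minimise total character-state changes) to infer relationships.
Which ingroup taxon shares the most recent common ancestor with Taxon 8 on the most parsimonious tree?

Character polarity is set by the outgroup: the derived state is whichever differs from the outgroup's state, so for Char. 1, Char. 2, Char. 3 the derived state is 'absent', and for the remaining characters it is 'present'.
Only Taxon 5 and Taxon 8 show the derived state 'absent' for Char. 1, supporting them as a clade.
Char. 2: derived state 'absent' in Taxon 1, Taxon 2, and Taxon 6 only — synapomorphy for {Taxon 1, Taxon 2, Taxon 6}.
Char. 3 (derived state 'absent') is shared by all ingroup taxa — unites the whole ingroup.
Char. 4 (derived state 'present') is unique to Taxon 4 (autapomorphy; uninformative for grouping).
Char. 5 (derived state 'present') is shared by Taxon 1, Taxon 2, Taxon 4, and Taxon 6 — a synapomorphy uniting that clade.
Char. 6 (derived state 'present') is unique to Taxon 6 (autapomorphy; uninformative for grouping).
Char. 7: derived state 'present' in Taxon 2 and Taxon 6 only — synapomorphy for {Taxon 2, Taxon 6}.
Most parsimonious ingroup topology: ((Taxon 5,Taxon 8),(((Taxon 2,Taxon 6),Taxon 1),Taxon 4)).
Taxon 8 and Taxon 5 form a cherry on this tree, so they are sister taxa.

Taxon 5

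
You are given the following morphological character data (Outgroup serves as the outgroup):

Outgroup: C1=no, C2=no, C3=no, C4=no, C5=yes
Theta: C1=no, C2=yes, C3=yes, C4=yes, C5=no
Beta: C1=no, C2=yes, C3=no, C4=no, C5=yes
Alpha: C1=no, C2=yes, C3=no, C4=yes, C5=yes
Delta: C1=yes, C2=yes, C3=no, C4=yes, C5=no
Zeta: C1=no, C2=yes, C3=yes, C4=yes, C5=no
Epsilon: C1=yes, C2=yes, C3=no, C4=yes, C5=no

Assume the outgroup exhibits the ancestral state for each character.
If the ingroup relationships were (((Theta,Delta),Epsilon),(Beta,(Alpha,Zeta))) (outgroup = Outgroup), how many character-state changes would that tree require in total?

9

Map each character onto (((Theta,Delta),Epsilon),(Beta,(Alpha,Zeta))) (rooted by Outgroup) and count the minimum state changes it requires (Fitch parsimony):
C1: 2; C2: 1; C3: 2; C4: 2; C5: 2.
Total tree length = 9.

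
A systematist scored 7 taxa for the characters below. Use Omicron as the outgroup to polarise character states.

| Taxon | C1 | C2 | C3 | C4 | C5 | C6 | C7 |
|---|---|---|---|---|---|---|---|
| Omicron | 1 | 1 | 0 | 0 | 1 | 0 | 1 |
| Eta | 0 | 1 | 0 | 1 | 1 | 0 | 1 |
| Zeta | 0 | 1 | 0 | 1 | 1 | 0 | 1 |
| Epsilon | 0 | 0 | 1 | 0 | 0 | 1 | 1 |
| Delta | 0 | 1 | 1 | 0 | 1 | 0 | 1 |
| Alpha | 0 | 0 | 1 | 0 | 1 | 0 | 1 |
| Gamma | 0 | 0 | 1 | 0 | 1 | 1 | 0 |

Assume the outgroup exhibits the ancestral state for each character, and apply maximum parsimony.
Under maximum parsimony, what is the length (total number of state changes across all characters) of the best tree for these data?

7

Character polarity is set by the outgroup: the derived state is whichever differs from the outgroup's state, so for C1, C2, C5, C7 the derived state is '0', and for the remaining characters it is '1'.
C1 (derived state '0') is shared by all ingroup taxa — unites the whole ingroup.
C2: derived state '0' in Alpha, Epsilon, and Gamma only — synapomorphy for {Alpha, Epsilon, Gamma}.
C3 (derived state '1') is shared by Alpha, Delta, Epsilon, and Gamma — a synapomorphy uniting that clade.
C4 (derived state '1') is shared by Eta and Zeta — a synapomorphy uniting that clade.
C5 (derived state '0') is unique to Epsilon (autapomorphy; uninformative for grouping).
C6 (derived state '1') is shared by Epsilon and Gamma — a synapomorphy uniting that clade.
C7: derived state '0' in Gamma only — an autapomorphy, so it tells us nothing about relationships among taxa.
Most parsimonious ingroup topology: ((Eta,Zeta),(((Epsilon,Gamma),Alpha),Delta)).
Changes per character on this tree: C1: 1; C2: 1; C3: 1; C4: 1; C5: 1; C6: 1; C7: 1.
Total = 7.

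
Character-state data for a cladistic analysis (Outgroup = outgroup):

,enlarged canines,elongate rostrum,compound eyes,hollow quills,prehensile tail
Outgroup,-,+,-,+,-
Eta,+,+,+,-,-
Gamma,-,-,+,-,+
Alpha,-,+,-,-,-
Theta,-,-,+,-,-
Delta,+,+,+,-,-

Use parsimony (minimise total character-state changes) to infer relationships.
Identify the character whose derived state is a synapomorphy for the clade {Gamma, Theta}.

elongate rostrum

Character polarity is set by the outgroup: the derived state is whichever differs from the outgroup's state, so for elongate rostrum, hollow quills the derived state is '-', and for the remaining characters it is '+'.
enlarged canines (derived state '+') is shared by Delta and Eta — a synapomorphy uniting that clade.
elongate rostrum (derived state '-') is shared by Gamma and Theta — a synapomorphy uniting that clade.
Only Delta, Eta, Gamma, and Theta show the derived state '+' for compound eyes, supporting them as a clade.
All ingroup taxa share the derived state '-' for hollow quills; it defines the ingroup but does not resolve relationships within it.
prehensile tail: derived state '+' in Gamma only — an autapomorphy, so it tells us nothing about relationships among taxa.
Most parsimonious ingroup topology: (((Eta,Delta),(Gamma,Theta)),Alpha).
The clade {Gamma, Theta} is supported by elongate rostrum: its derived state '-' occurs in exactly those taxa and in no other taxon (including the outgroup).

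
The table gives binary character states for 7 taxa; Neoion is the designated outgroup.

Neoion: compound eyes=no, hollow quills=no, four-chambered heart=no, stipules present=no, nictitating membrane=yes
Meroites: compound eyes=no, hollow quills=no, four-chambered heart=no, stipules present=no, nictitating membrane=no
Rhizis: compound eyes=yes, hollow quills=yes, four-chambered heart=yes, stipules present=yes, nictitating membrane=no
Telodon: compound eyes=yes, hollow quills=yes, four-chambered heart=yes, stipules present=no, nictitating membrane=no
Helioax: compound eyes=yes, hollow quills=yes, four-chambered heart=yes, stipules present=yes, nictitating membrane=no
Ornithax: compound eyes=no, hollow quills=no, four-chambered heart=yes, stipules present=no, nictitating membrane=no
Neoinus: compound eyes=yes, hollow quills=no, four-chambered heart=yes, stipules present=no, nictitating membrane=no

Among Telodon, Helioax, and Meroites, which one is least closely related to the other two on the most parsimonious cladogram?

Meroites

Character polarity is set by the outgroup: the derived state is whichever differs from the outgroup's state, so for nictitating membrane the derived state is 'no', and for the remaining characters it is 'yes'.
compound eyes (derived state 'yes') is shared by Helioax, Neoinus, Rhizis, and Telodon — a synapomorphy uniting that clade.
Only Helioax, Rhizis, and Telodon show the derived state 'yes' for hollow quills, supporting them as a clade.
four-chambered heart: derived state 'yes' in Helioax, Neoinus, Ornithax, Rhizis, and Telodon only — synapomorphy for {Helioax, Neoinus, Ornithax, Rhizis, Telodon}.
stipules present (derived state 'yes') is shared by Helioax and Rhizis — a synapomorphy uniting that clade.
nictitating membrane (derived state 'no') is shared by all ingroup taxa — unites the whole ingroup.
Most parsimonious ingroup topology: (Meroites,((((Rhizis,Helioax),Telodon),Neoinus),Ornithax)).
Telodon and Helioax share a more recent common ancestor with each other than either does with Meroites, so Meroites is the least closely related of the three.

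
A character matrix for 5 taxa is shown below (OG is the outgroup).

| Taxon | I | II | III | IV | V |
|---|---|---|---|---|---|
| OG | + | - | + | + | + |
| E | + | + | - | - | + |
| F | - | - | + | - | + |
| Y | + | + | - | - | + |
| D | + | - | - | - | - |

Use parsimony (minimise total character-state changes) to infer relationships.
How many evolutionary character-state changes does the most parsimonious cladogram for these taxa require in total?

Character polarity is set by the outgroup: the derived state is whichever differs from the outgroup's state, so for I, III, IV, V the derived state is '-', and for the remaining characters it is '+'.
I (derived state '-') is unique to F (autapomorphy; uninformative for grouping).
II: derived state '+' in E and Y only — synapomorphy for {E, Y}.
III: derived state '-' in D, E, and Y only — synapomorphy for {D, E, Y}.
All ingroup taxa share the derived state '-' for IV; it defines the ingroup but does not resolve relationships within it.
V: derived state '-' in D only — an autapomorphy, so it tells us nothing about relationships among taxa.
Most parsimonious ingroup topology: (((E,Y),D),F).
Changes per character on this tree: I: 1; II: 1; III: 1; IV: 1; V: 1.
Total = 5.

5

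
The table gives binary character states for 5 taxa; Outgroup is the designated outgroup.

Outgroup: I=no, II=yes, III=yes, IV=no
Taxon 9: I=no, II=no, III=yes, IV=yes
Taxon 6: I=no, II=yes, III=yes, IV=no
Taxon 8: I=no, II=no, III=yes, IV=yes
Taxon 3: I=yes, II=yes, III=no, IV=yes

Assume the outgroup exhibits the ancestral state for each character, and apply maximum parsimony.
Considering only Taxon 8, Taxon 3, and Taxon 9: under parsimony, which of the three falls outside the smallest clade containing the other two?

Taxon 3

Character polarity is set by the outgroup: the derived state is whichever differs from the outgroup's state, so for II, III the derived state is 'no', and for the remaining characters it is 'yes'.
I: derived state 'yes' in Taxon 3 only — an autapomorphy, so it tells us nothing about relationships among taxa.
II: derived state 'no' in Taxon 8 and Taxon 9 only — synapomorphy for {Taxon 8, Taxon 9}.
III (derived state 'no') is unique to Taxon 3 (autapomorphy; uninformative for grouping).
Only Taxon 3, Taxon 8, and Taxon 9 show the derived state 'yes' for IV, supporting them as a clade.
Most parsimonious ingroup topology: (((Taxon 9,Taxon 8),Taxon 3),Taxon 6).
Taxon 8 and Taxon 9 share a more recent common ancestor with each other than either does with Taxon 3, so Taxon 3 is the least closely related of the three.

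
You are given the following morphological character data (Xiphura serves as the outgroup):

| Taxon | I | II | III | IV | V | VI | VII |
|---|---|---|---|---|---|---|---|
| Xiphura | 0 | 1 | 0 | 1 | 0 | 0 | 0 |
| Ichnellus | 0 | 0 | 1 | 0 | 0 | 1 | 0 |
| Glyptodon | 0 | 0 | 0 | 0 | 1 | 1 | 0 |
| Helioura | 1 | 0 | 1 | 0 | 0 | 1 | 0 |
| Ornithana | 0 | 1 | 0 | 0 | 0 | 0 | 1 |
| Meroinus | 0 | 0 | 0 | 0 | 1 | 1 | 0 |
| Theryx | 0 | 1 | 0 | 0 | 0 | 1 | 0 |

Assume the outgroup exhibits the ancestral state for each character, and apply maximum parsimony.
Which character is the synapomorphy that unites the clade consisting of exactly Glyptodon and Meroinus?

Character polarity is set by the outgroup: the derived state is whichever differs from the outgroup's state, so for II, IV the derived state is '0', and for the remaining characters it is '1'.
I: derived state '1' in Helioura only — an autapomorphy, so it tells us nothing about relationships among taxa.
II (derived state '0') is shared by Glyptodon, Helioura, Ichnellus, and Meroinus — a synapomorphy uniting that clade.
III (derived state '1') is shared by Helioura and Ichnellus — a synapomorphy uniting that clade.
IV (derived state '0') is shared by all ingroup taxa — unites the whole ingroup.
V: derived state '1' in Glyptodon and Meroinus only — synapomorphy for {Glyptodon, Meroinus}.
VI (derived state '1') is shared by Glyptodon, Helioura, Ichnellus, Meroinus, and Theryx — a synapomorphy uniting that clade.
VII: derived state '1' in Ornithana only — an autapomorphy, so it tells us nothing about relationships among taxa.
Most parsimonious ingroup topology: ((((Ichnellus,Helioura),(Glyptodon,Meroinus)),Theryx),Ornithana).
The clade {Glyptodon, Meroinus} is supported by V: its derived state '1' occurs in exactly those taxa and in no other taxon (including the outgroup).

V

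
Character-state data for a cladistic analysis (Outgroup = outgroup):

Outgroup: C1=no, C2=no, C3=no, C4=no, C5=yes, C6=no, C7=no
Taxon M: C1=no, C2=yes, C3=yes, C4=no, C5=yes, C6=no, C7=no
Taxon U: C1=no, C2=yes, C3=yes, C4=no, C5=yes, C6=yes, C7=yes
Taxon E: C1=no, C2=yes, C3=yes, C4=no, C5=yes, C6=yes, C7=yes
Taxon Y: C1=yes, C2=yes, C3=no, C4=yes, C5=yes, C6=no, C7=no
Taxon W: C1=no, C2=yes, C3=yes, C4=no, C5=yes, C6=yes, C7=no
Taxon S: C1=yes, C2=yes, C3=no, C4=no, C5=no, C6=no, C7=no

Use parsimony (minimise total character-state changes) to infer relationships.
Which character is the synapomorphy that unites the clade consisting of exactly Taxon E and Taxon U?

Character polarity is set by the outgroup: the derived state is whichever differs from the outgroup's state, so for C5 the derived state is 'no', and for the remaining characters it is 'yes'.
C1 (derived state 'yes') is shared by Taxon S and Taxon Y — a synapomorphy uniting that clade.
All ingroup taxa share the derived state 'yes' for C2; it defines the ingroup but does not resolve relationships within it.
C3: derived state 'yes' in Taxon E, Taxon M, Taxon U, and Taxon W only — synapomorphy for {Taxon E, Taxon M, Taxon U, Taxon W}.
C4: derived state 'yes' in Taxon Y only — an autapomorphy, so it tells us nothing about relationships among taxa.
C5: derived state 'no' in Taxon S only — an autapomorphy, so it tells us nothing about relationships among taxa.
C6: derived state 'yes' in Taxon E, Taxon U, and Taxon W only — synapomorphy for {Taxon E, Taxon U, Taxon W}.
C7 (derived state 'yes') is shared by Taxon E and Taxon U — a synapomorphy uniting that clade.
Most parsimonious ingroup topology: ((Taxon M,((Taxon U,Taxon E),Taxon W)),(Taxon Y,Taxon S)).
The clade {Taxon E, Taxon U} is supported by C7: its derived state 'yes' occurs in exactly those taxa and in no other taxon (including the outgroup).

C7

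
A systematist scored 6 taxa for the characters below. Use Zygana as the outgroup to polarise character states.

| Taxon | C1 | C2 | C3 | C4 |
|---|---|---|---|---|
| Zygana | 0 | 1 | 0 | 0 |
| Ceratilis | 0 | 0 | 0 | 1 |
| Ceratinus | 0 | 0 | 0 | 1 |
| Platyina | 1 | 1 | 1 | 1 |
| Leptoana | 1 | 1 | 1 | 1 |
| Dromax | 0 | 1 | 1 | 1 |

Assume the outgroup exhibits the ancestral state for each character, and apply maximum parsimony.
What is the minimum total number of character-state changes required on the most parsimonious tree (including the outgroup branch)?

Character polarity is set by the outgroup: the derived state is whichever differs from the outgroup's state, so for C2 the derived state is '0', and for the remaining characters it is '1'.
C1: derived state '1' in Leptoana and Platyina only — synapomorphy for {Leptoana, Platyina}.
Only Ceratilis and Ceratinus show the derived state '0' for C2, supporting them as a clade.
C3 (derived state '1') is shared by Dromax, Leptoana, and Platyina — a synapomorphy uniting that clade.
All ingroup taxa share the derived state '1' for C4; it defines the ingroup but does not resolve relationships within it.
Most parsimonious ingroup topology: ((Ceratilis,Ceratinus),((Platyina,Leptoana),Dromax)).
Changes per character on this tree: C1: 1; C2: 1; C3: 1; C4: 1.
Total = 4.

4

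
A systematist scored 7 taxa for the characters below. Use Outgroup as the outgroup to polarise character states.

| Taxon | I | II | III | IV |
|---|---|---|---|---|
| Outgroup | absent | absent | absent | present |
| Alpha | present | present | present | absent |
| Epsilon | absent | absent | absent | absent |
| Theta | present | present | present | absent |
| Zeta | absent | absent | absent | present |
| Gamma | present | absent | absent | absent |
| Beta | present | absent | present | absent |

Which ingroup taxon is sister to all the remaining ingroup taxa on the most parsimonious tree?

Character polarity is set by the outgroup: the derived state is whichever differs from the outgroup's state, so for IV the derived state is 'absent', and for the remaining characters it is 'present'.
I (derived state 'present') is shared by Alpha, Beta, Gamma, and Theta — a synapomorphy uniting that clade.
II: derived state 'present' in Alpha and Theta only — synapomorphy for {Alpha, Theta}.
III (derived state 'present') is shared by Alpha, Beta, and Theta — a synapomorphy uniting that clade.
IV (derived state 'absent') is shared by Alpha, Beta, Epsilon, Gamma, and Theta — a synapomorphy uniting that clade.
Most parsimonious ingroup topology: (((((Alpha,Theta),Beta),Gamma),Epsilon),Zeta).
Zeta is sister to the clade containing all other ingroup taxa, so it is the earliest-diverging (most basal) ingroup lineage.

Zeta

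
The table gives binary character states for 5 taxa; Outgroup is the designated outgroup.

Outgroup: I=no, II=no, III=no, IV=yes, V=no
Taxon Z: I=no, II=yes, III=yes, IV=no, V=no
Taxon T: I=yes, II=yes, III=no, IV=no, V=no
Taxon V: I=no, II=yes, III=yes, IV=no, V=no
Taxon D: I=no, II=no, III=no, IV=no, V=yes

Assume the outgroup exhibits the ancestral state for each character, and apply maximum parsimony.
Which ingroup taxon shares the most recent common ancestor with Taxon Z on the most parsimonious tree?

Taxon V

Character polarity is set by the outgroup: the derived state is whichever differs from the outgroup's state, so for IV the derived state is 'no', and for the remaining characters it is 'yes'.
I (derived state 'yes') is unique to Taxon T (autapomorphy; uninformative for grouping).
II: derived state 'yes' in Taxon T, Taxon V, and Taxon Z only — synapomorphy for {Taxon T, Taxon V, Taxon Z}.
III (derived state 'yes') is shared by Taxon V and Taxon Z — a synapomorphy uniting that clade.
All ingroup taxa share the derived state 'no' for IV; it defines the ingroup but does not resolve relationships within it.
V (derived state 'yes') is unique to Taxon D (autapomorphy; uninformative for grouping).
Most parsimonious ingroup topology: (((Taxon Z,Taxon V),Taxon T),Taxon D).
Taxon Z and Taxon V form a cherry on this tree, so they are sister taxa.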